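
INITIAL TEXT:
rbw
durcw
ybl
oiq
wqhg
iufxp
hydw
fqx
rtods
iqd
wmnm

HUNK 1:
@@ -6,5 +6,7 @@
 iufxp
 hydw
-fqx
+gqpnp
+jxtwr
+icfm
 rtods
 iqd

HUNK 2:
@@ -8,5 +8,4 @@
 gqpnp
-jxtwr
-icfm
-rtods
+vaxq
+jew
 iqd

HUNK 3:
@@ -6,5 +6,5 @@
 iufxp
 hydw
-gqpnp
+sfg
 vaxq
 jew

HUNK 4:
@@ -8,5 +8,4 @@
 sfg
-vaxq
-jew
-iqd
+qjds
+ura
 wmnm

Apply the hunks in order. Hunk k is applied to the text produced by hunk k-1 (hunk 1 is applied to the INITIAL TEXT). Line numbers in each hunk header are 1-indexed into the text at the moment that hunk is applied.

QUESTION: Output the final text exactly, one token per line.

Hunk 1: at line 6 remove [fqx] add [gqpnp,jxtwr,icfm] -> 13 lines: rbw durcw ybl oiq wqhg iufxp hydw gqpnp jxtwr icfm rtods iqd wmnm
Hunk 2: at line 8 remove [jxtwr,icfm,rtods] add [vaxq,jew] -> 12 lines: rbw durcw ybl oiq wqhg iufxp hydw gqpnp vaxq jew iqd wmnm
Hunk 3: at line 6 remove [gqpnp] add [sfg] -> 12 lines: rbw durcw ybl oiq wqhg iufxp hydw sfg vaxq jew iqd wmnm
Hunk 4: at line 8 remove [vaxq,jew,iqd] add [qjds,ura] -> 11 lines: rbw durcw ybl oiq wqhg iufxp hydw sfg qjds ura wmnm

Answer: rbw
durcw
ybl
oiq
wqhg
iufxp
hydw
sfg
qjds
ura
wmnm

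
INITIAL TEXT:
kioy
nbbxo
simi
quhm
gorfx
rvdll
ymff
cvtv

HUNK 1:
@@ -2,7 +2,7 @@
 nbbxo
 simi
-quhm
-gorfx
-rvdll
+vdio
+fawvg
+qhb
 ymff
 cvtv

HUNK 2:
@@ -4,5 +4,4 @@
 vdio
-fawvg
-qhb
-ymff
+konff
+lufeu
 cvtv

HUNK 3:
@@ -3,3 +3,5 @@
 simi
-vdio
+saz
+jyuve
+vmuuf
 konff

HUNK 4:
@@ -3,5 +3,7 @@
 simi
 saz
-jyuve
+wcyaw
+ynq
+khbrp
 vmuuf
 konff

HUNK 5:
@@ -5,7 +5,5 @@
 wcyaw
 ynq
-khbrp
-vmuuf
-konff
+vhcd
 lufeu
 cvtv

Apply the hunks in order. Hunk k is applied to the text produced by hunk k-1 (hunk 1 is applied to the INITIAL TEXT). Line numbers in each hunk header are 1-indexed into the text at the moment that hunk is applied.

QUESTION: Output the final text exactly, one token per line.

Hunk 1: at line 2 remove [quhm,gorfx,rvdll] add [vdio,fawvg,qhb] -> 8 lines: kioy nbbxo simi vdio fawvg qhb ymff cvtv
Hunk 2: at line 4 remove [fawvg,qhb,ymff] add [konff,lufeu] -> 7 lines: kioy nbbxo simi vdio konff lufeu cvtv
Hunk 3: at line 3 remove [vdio] add [saz,jyuve,vmuuf] -> 9 lines: kioy nbbxo simi saz jyuve vmuuf konff lufeu cvtv
Hunk 4: at line 3 remove [jyuve] add [wcyaw,ynq,khbrp] -> 11 lines: kioy nbbxo simi saz wcyaw ynq khbrp vmuuf konff lufeu cvtv
Hunk 5: at line 5 remove [khbrp,vmuuf,konff] add [vhcd] -> 9 lines: kioy nbbxo simi saz wcyaw ynq vhcd lufeu cvtv

Answer: kioy
nbbxo
simi
saz
wcyaw
ynq
vhcd
lufeu
cvtv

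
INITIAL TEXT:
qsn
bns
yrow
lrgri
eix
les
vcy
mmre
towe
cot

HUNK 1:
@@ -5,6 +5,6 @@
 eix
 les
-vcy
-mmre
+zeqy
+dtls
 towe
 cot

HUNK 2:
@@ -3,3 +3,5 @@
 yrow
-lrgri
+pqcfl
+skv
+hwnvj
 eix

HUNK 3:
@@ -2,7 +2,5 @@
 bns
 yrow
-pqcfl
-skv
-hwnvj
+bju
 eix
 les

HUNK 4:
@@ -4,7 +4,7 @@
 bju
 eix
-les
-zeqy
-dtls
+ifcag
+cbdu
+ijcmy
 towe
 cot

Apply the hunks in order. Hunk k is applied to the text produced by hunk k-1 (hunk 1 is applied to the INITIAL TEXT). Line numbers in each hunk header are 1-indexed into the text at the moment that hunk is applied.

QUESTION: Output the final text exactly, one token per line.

Hunk 1: at line 5 remove [vcy,mmre] add [zeqy,dtls] -> 10 lines: qsn bns yrow lrgri eix les zeqy dtls towe cot
Hunk 2: at line 3 remove [lrgri] add [pqcfl,skv,hwnvj] -> 12 lines: qsn bns yrow pqcfl skv hwnvj eix les zeqy dtls towe cot
Hunk 3: at line 2 remove [pqcfl,skv,hwnvj] add [bju] -> 10 lines: qsn bns yrow bju eix les zeqy dtls towe cot
Hunk 4: at line 4 remove [les,zeqy,dtls] add [ifcag,cbdu,ijcmy] -> 10 lines: qsn bns yrow bju eix ifcag cbdu ijcmy towe cot

Answer: qsn
bns
yrow
bju
eix
ifcag
cbdu
ijcmy
towe
cot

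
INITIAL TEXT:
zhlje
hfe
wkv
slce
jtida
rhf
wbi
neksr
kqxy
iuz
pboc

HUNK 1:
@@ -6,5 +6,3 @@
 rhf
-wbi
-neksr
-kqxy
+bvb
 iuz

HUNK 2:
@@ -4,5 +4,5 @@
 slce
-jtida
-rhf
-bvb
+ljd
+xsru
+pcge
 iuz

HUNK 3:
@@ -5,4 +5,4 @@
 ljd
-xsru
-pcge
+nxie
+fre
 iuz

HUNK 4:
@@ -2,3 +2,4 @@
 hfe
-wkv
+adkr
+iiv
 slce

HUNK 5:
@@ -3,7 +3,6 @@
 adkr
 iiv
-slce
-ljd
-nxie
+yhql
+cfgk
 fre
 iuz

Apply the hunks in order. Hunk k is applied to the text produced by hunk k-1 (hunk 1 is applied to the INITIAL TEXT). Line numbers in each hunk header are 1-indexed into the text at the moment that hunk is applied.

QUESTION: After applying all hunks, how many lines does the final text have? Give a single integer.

Hunk 1: at line 6 remove [wbi,neksr,kqxy] add [bvb] -> 9 lines: zhlje hfe wkv slce jtida rhf bvb iuz pboc
Hunk 2: at line 4 remove [jtida,rhf,bvb] add [ljd,xsru,pcge] -> 9 lines: zhlje hfe wkv slce ljd xsru pcge iuz pboc
Hunk 3: at line 5 remove [xsru,pcge] add [nxie,fre] -> 9 lines: zhlje hfe wkv slce ljd nxie fre iuz pboc
Hunk 4: at line 2 remove [wkv] add [adkr,iiv] -> 10 lines: zhlje hfe adkr iiv slce ljd nxie fre iuz pboc
Hunk 5: at line 3 remove [slce,ljd,nxie] add [yhql,cfgk] -> 9 lines: zhlje hfe adkr iiv yhql cfgk fre iuz pboc
Final line count: 9

Answer: 9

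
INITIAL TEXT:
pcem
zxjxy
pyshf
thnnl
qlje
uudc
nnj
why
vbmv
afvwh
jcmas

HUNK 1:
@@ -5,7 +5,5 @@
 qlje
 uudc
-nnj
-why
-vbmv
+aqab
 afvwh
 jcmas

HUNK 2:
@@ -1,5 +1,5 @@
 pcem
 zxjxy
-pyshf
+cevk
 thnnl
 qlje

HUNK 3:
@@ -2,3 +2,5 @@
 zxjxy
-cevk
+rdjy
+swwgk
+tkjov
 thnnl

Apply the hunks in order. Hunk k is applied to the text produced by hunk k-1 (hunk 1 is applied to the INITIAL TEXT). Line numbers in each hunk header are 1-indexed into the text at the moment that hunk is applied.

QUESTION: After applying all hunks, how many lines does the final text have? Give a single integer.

Hunk 1: at line 5 remove [nnj,why,vbmv] add [aqab] -> 9 lines: pcem zxjxy pyshf thnnl qlje uudc aqab afvwh jcmas
Hunk 2: at line 1 remove [pyshf] add [cevk] -> 9 lines: pcem zxjxy cevk thnnl qlje uudc aqab afvwh jcmas
Hunk 3: at line 2 remove [cevk] add [rdjy,swwgk,tkjov] -> 11 lines: pcem zxjxy rdjy swwgk tkjov thnnl qlje uudc aqab afvwh jcmas
Final line count: 11

Answer: 11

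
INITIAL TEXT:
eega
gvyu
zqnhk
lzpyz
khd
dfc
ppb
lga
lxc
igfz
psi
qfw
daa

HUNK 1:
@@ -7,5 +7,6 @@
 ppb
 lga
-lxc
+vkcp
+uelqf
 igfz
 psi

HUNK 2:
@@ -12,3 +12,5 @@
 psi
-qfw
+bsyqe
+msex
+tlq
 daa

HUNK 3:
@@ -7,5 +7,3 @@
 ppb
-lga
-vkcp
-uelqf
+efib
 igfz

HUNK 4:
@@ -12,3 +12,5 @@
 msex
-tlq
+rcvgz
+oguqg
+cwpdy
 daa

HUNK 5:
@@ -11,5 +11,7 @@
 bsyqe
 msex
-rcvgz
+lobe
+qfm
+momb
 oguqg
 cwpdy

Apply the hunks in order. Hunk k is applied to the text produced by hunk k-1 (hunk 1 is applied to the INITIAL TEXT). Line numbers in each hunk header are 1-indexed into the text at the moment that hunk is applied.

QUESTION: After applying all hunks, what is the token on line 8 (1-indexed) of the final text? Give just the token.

Hunk 1: at line 7 remove [lxc] add [vkcp,uelqf] -> 14 lines: eega gvyu zqnhk lzpyz khd dfc ppb lga vkcp uelqf igfz psi qfw daa
Hunk 2: at line 12 remove [qfw] add [bsyqe,msex,tlq] -> 16 lines: eega gvyu zqnhk lzpyz khd dfc ppb lga vkcp uelqf igfz psi bsyqe msex tlq daa
Hunk 3: at line 7 remove [lga,vkcp,uelqf] add [efib] -> 14 lines: eega gvyu zqnhk lzpyz khd dfc ppb efib igfz psi bsyqe msex tlq daa
Hunk 4: at line 12 remove [tlq] add [rcvgz,oguqg,cwpdy] -> 16 lines: eega gvyu zqnhk lzpyz khd dfc ppb efib igfz psi bsyqe msex rcvgz oguqg cwpdy daa
Hunk 5: at line 11 remove [rcvgz] add [lobe,qfm,momb] -> 18 lines: eega gvyu zqnhk lzpyz khd dfc ppb efib igfz psi bsyqe msex lobe qfm momb oguqg cwpdy daa
Final line 8: efib

Answer: efib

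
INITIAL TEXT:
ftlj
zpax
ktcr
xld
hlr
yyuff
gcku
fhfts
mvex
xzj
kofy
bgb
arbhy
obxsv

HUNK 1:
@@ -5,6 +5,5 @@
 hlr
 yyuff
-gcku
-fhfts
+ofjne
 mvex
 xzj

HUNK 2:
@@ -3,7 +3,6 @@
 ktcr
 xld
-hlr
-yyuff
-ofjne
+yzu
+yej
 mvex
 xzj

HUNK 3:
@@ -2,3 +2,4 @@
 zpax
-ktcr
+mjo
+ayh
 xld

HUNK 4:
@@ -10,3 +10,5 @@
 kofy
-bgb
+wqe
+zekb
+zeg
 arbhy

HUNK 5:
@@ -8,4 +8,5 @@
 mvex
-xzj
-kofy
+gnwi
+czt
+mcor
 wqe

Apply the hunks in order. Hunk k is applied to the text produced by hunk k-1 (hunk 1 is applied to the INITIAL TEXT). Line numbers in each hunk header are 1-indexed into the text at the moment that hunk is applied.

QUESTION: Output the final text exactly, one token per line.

Answer: ftlj
zpax
mjo
ayh
xld
yzu
yej
mvex
gnwi
czt
mcor
wqe
zekb
zeg
arbhy
obxsv

Derivation:
Hunk 1: at line 5 remove [gcku,fhfts] add [ofjne] -> 13 lines: ftlj zpax ktcr xld hlr yyuff ofjne mvex xzj kofy bgb arbhy obxsv
Hunk 2: at line 3 remove [hlr,yyuff,ofjne] add [yzu,yej] -> 12 lines: ftlj zpax ktcr xld yzu yej mvex xzj kofy bgb arbhy obxsv
Hunk 3: at line 2 remove [ktcr] add [mjo,ayh] -> 13 lines: ftlj zpax mjo ayh xld yzu yej mvex xzj kofy bgb arbhy obxsv
Hunk 4: at line 10 remove [bgb] add [wqe,zekb,zeg] -> 15 lines: ftlj zpax mjo ayh xld yzu yej mvex xzj kofy wqe zekb zeg arbhy obxsv
Hunk 5: at line 8 remove [xzj,kofy] add [gnwi,czt,mcor] -> 16 lines: ftlj zpax mjo ayh xld yzu yej mvex gnwi czt mcor wqe zekb zeg arbhy obxsv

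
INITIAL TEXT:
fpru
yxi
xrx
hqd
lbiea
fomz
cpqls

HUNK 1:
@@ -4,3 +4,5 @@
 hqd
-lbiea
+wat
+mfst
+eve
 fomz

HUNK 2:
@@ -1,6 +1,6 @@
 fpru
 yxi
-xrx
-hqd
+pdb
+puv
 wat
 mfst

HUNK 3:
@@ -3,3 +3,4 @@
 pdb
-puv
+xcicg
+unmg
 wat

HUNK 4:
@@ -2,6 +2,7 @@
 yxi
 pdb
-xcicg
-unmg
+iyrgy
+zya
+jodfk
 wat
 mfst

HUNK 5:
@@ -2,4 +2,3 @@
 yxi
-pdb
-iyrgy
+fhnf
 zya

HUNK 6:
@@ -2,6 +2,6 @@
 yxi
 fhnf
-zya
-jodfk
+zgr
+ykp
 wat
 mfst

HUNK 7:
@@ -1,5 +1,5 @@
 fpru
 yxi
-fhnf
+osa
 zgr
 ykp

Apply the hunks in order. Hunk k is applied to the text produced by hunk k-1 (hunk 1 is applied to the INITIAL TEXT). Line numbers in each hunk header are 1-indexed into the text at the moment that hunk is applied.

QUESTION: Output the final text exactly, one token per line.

Hunk 1: at line 4 remove [lbiea] add [wat,mfst,eve] -> 9 lines: fpru yxi xrx hqd wat mfst eve fomz cpqls
Hunk 2: at line 1 remove [xrx,hqd] add [pdb,puv] -> 9 lines: fpru yxi pdb puv wat mfst eve fomz cpqls
Hunk 3: at line 3 remove [puv] add [xcicg,unmg] -> 10 lines: fpru yxi pdb xcicg unmg wat mfst eve fomz cpqls
Hunk 4: at line 2 remove [xcicg,unmg] add [iyrgy,zya,jodfk] -> 11 lines: fpru yxi pdb iyrgy zya jodfk wat mfst eve fomz cpqls
Hunk 5: at line 2 remove [pdb,iyrgy] add [fhnf] -> 10 lines: fpru yxi fhnf zya jodfk wat mfst eve fomz cpqls
Hunk 6: at line 2 remove [zya,jodfk] add [zgr,ykp] -> 10 lines: fpru yxi fhnf zgr ykp wat mfst eve fomz cpqls
Hunk 7: at line 1 remove [fhnf] add [osa] -> 10 lines: fpru yxi osa zgr ykp wat mfst eve fomz cpqls

Answer: fpru
yxi
osa
zgr
ykp
wat
mfst
eve
fomz
cpqls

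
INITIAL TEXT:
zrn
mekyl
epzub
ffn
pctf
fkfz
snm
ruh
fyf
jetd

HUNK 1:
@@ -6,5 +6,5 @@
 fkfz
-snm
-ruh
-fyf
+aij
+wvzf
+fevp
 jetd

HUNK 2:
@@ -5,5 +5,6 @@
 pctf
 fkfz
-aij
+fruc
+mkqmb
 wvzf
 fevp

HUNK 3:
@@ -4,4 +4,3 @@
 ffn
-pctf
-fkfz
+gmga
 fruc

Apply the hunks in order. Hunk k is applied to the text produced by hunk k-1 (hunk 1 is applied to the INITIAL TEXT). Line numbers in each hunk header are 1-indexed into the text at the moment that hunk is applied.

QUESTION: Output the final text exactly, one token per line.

Hunk 1: at line 6 remove [snm,ruh,fyf] add [aij,wvzf,fevp] -> 10 lines: zrn mekyl epzub ffn pctf fkfz aij wvzf fevp jetd
Hunk 2: at line 5 remove [aij] add [fruc,mkqmb] -> 11 lines: zrn mekyl epzub ffn pctf fkfz fruc mkqmb wvzf fevp jetd
Hunk 3: at line 4 remove [pctf,fkfz] add [gmga] -> 10 lines: zrn mekyl epzub ffn gmga fruc mkqmb wvzf fevp jetd

Answer: zrn
mekyl
epzub
ffn
gmga
fruc
mkqmb
wvzf
fevp
jetd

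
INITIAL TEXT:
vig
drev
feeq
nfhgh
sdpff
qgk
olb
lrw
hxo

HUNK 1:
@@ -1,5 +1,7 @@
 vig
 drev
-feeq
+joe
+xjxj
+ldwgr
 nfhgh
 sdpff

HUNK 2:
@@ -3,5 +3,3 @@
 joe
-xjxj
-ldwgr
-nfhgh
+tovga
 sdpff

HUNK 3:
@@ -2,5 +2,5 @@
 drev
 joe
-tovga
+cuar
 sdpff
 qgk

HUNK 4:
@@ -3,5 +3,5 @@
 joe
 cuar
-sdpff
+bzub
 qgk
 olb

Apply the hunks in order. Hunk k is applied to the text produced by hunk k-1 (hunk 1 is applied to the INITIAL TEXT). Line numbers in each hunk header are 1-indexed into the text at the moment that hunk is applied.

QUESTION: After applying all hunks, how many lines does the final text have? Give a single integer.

Answer: 9

Derivation:
Hunk 1: at line 1 remove [feeq] add [joe,xjxj,ldwgr] -> 11 lines: vig drev joe xjxj ldwgr nfhgh sdpff qgk olb lrw hxo
Hunk 2: at line 3 remove [xjxj,ldwgr,nfhgh] add [tovga] -> 9 lines: vig drev joe tovga sdpff qgk olb lrw hxo
Hunk 3: at line 2 remove [tovga] add [cuar] -> 9 lines: vig drev joe cuar sdpff qgk olb lrw hxo
Hunk 4: at line 3 remove [sdpff] add [bzub] -> 9 lines: vig drev joe cuar bzub qgk olb lrw hxo
Final line count: 9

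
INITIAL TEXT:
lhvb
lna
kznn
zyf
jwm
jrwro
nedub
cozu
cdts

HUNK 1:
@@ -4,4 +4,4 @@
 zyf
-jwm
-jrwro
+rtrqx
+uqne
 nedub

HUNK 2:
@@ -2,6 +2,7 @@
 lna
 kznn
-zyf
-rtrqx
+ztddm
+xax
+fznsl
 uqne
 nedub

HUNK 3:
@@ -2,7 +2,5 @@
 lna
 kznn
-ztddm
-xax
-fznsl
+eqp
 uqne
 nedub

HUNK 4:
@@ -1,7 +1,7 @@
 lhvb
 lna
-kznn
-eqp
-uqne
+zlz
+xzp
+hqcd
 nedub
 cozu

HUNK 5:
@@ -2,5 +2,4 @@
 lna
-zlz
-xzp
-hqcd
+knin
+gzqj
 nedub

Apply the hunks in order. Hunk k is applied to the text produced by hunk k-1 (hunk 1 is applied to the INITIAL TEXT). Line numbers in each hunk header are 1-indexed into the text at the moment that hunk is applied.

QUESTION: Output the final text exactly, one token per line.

Hunk 1: at line 4 remove [jwm,jrwro] add [rtrqx,uqne] -> 9 lines: lhvb lna kznn zyf rtrqx uqne nedub cozu cdts
Hunk 2: at line 2 remove [zyf,rtrqx] add [ztddm,xax,fznsl] -> 10 lines: lhvb lna kznn ztddm xax fznsl uqne nedub cozu cdts
Hunk 3: at line 2 remove [ztddm,xax,fznsl] add [eqp] -> 8 lines: lhvb lna kznn eqp uqne nedub cozu cdts
Hunk 4: at line 1 remove [kznn,eqp,uqne] add [zlz,xzp,hqcd] -> 8 lines: lhvb lna zlz xzp hqcd nedub cozu cdts
Hunk 5: at line 2 remove [zlz,xzp,hqcd] add [knin,gzqj] -> 7 lines: lhvb lna knin gzqj nedub cozu cdts

Answer: lhvb
lna
knin
gzqj
nedub
cozu
cdts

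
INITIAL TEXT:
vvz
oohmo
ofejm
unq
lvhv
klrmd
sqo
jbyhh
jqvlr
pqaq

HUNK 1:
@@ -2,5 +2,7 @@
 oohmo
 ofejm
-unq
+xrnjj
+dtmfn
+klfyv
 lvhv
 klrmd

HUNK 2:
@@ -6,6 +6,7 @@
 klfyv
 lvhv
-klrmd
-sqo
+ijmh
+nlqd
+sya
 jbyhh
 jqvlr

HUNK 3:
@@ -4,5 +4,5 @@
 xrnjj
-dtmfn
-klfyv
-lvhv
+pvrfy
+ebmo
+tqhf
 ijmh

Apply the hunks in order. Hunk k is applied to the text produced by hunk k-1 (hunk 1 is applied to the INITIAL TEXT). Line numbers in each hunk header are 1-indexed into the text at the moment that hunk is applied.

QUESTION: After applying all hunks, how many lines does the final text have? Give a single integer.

Hunk 1: at line 2 remove [unq] add [xrnjj,dtmfn,klfyv] -> 12 lines: vvz oohmo ofejm xrnjj dtmfn klfyv lvhv klrmd sqo jbyhh jqvlr pqaq
Hunk 2: at line 6 remove [klrmd,sqo] add [ijmh,nlqd,sya] -> 13 lines: vvz oohmo ofejm xrnjj dtmfn klfyv lvhv ijmh nlqd sya jbyhh jqvlr pqaq
Hunk 3: at line 4 remove [dtmfn,klfyv,lvhv] add [pvrfy,ebmo,tqhf] -> 13 lines: vvz oohmo ofejm xrnjj pvrfy ebmo tqhf ijmh nlqd sya jbyhh jqvlr pqaq
Final line count: 13

Answer: 13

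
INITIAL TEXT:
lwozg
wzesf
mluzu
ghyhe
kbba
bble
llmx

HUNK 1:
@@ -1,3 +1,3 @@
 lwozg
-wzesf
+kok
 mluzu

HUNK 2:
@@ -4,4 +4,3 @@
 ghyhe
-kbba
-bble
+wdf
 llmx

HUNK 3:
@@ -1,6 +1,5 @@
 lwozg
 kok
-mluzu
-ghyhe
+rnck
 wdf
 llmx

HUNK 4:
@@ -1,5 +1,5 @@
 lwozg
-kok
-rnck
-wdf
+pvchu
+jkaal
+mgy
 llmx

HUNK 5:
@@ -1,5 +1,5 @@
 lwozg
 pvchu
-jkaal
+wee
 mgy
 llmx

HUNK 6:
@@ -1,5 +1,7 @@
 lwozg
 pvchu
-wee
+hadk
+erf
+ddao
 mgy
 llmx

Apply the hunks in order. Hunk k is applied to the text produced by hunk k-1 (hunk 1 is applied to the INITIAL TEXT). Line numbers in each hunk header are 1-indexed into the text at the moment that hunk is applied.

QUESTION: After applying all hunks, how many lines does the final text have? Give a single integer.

Answer: 7

Derivation:
Hunk 1: at line 1 remove [wzesf] add [kok] -> 7 lines: lwozg kok mluzu ghyhe kbba bble llmx
Hunk 2: at line 4 remove [kbba,bble] add [wdf] -> 6 lines: lwozg kok mluzu ghyhe wdf llmx
Hunk 3: at line 1 remove [mluzu,ghyhe] add [rnck] -> 5 lines: lwozg kok rnck wdf llmx
Hunk 4: at line 1 remove [kok,rnck,wdf] add [pvchu,jkaal,mgy] -> 5 lines: lwozg pvchu jkaal mgy llmx
Hunk 5: at line 1 remove [jkaal] add [wee] -> 5 lines: lwozg pvchu wee mgy llmx
Hunk 6: at line 1 remove [wee] add [hadk,erf,ddao] -> 7 lines: lwozg pvchu hadk erf ddao mgy llmx
Final line count: 7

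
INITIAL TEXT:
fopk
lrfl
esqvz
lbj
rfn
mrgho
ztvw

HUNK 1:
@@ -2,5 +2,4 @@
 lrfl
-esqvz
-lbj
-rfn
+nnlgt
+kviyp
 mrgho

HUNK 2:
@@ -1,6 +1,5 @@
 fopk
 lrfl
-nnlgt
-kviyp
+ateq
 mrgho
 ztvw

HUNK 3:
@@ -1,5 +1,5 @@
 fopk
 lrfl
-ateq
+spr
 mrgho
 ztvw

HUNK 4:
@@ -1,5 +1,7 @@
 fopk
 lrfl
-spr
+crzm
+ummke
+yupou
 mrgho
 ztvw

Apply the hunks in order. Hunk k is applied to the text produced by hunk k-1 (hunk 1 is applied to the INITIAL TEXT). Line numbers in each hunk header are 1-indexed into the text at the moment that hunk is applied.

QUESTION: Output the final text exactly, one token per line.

Hunk 1: at line 2 remove [esqvz,lbj,rfn] add [nnlgt,kviyp] -> 6 lines: fopk lrfl nnlgt kviyp mrgho ztvw
Hunk 2: at line 1 remove [nnlgt,kviyp] add [ateq] -> 5 lines: fopk lrfl ateq mrgho ztvw
Hunk 3: at line 1 remove [ateq] add [spr] -> 5 lines: fopk lrfl spr mrgho ztvw
Hunk 4: at line 1 remove [spr] add [crzm,ummke,yupou] -> 7 lines: fopk lrfl crzm ummke yupou mrgho ztvw

Answer: fopk
lrfl
crzm
ummke
yupou
mrgho
ztvw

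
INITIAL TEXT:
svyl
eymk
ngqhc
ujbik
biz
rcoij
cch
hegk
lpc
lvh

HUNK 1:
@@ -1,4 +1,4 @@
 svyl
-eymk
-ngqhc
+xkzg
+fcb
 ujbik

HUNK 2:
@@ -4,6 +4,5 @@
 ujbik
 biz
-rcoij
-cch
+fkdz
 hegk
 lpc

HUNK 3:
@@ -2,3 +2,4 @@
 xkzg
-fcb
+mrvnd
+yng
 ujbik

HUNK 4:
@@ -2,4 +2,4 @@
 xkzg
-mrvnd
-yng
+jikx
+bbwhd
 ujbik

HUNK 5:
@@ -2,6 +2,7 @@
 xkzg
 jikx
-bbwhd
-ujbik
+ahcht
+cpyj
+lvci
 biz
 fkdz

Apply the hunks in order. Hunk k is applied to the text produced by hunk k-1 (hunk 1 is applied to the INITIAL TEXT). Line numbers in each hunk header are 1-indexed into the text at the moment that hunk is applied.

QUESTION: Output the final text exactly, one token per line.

Answer: svyl
xkzg
jikx
ahcht
cpyj
lvci
biz
fkdz
hegk
lpc
lvh

Derivation:
Hunk 1: at line 1 remove [eymk,ngqhc] add [xkzg,fcb] -> 10 lines: svyl xkzg fcb ujbik biz rcoij cch hegk lpc lvh
Hunk 2: at line 4 remove [rcoij,cch] add [fkdz] -> 9 lines: svyl xkzg fcb ujbik biz fkdz hegk lpc lvh
Hunk 3: at line 2 remove [fcb] add [mrvnd,yng] -> 10 lines: svyl xkzg mrvnd yng ujbik biz fkdz hegk lpc lvh
Hunk 4: at line 2 remove [mrvnd,yng] add [jikx,bbwhd] -> 10 lines: svyl xkzg jikx bbwhd ujbik biz fkdz hegk lpc lvh
Hunk 5: at line 2 remove [bbwhd,ujbik] add [ahcht,cpyj,lvci] -> 11 lines: svyl xkzg jikx ahcht cpyj lvci biz fkdz hegk lpc lvh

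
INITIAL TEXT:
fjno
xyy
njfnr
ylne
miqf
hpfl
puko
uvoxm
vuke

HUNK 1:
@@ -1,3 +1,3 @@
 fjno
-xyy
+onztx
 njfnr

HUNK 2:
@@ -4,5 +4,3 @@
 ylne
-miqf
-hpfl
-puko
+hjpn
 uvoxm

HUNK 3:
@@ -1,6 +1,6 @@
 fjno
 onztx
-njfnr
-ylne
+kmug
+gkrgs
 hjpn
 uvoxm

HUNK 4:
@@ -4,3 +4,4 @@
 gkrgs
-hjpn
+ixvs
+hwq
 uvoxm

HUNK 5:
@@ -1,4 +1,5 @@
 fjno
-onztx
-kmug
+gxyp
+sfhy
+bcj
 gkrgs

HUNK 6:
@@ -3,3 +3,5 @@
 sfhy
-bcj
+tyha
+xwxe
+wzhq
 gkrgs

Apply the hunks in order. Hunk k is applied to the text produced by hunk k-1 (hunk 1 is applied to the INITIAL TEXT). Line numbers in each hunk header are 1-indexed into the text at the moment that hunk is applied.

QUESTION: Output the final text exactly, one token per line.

Hunk 1: at line 1 remove [xyy] add [onztx] -> 9 lines: fjno onztx njfnr ylne miqf hpfl puko uvoxm vuke
Hunk 2: at line 4 remove [miqf,hpfl,puko] add [hjpn] -> 7 lines: fjno onztx njfnr ylne hjpn uvoxm vuke
Hunk 3: at line 1 remove [njfnr,ylne] add [kmug,gkrgs] -> 7 lines: fjno onztx kmug gkrgs hjpn uvoxm vuke
Hunk 4: at line 4 remove [hjpn] add [ixvs,hwq] -> 8 lines: fjno onztx kmug gkrgs ixvs hwq uvoxm vuke
Hunk 5: at line 1 remove [onztx,kmug] add [gxyp,sfhy,bcj] -> 9 lines: fjno gxyp sfhy bcj gkrgs ixvs hwq uvoxm vuke
Hunk 6: at line 3 remove [bcj] add [tyha,xwxe,wzhq] -> 11 lines: fjno gxyp sfhy tyha xwxe wzhq gkrgs ixvs hwq uvoxm vuke

Answer: fjno
gxyp
sfhy
tyha
xwxe
wzhq
gkrgs
ixvs
hwq
uvoxm
vuke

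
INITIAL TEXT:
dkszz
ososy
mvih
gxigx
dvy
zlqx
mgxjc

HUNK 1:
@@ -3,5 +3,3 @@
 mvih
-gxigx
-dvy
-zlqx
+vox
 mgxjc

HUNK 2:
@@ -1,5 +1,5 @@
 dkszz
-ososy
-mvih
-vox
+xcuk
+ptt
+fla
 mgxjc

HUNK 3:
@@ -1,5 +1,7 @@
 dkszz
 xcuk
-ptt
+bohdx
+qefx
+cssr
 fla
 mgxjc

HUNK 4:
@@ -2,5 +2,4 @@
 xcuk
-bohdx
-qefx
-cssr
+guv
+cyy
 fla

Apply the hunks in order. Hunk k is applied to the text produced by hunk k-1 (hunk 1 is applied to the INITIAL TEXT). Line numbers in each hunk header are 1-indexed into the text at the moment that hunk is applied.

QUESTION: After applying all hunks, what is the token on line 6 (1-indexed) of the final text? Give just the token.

Answer: mgxjc

Derivation:
Hunk 1: at line 3 remove [gxigx,dvy,zlqx] add [vox] -> 5 lines: dkszz ososy mvih vox mgxjc
Hunk 2: at line 1 remove [ososy,mvih,vox] add [xcuk,ptt,fla] -> 5 lines: dkszz xcuk ptt fla mgxjc
Hunk 3: at line 1 remove [ptt] add [bohdx,qefx,cssr] -> 7 lines: dkszz xcuk bohdx qefx cssr fla mgxjc
Hunk 4: at line 2 remove [bohdx,qefx,cssr] add [guv,cyy] -> 6 lines: dkszz xcuk guv cyy fla mgxjc
Final line 6: mgxjc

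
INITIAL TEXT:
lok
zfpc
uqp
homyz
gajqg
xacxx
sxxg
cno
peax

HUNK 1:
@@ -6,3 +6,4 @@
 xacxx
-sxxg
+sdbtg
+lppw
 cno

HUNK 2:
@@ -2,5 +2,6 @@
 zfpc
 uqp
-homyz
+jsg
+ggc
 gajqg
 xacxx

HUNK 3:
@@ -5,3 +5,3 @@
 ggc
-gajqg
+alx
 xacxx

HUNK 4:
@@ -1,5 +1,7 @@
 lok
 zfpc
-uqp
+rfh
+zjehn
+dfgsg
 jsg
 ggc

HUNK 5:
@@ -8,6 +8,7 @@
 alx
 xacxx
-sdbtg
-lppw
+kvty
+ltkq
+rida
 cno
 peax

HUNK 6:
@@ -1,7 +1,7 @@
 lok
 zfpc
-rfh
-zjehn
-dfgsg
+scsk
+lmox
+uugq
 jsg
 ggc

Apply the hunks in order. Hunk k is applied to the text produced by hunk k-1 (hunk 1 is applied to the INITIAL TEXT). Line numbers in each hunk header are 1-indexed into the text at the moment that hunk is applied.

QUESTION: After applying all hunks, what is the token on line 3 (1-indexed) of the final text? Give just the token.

Answer: scsk

Derivation:
Hunk 1: at line 6 remove [sxxg] add [sdbtg,lppw] -> 10 lines: lok zfpc uqp homyz gajqg xacxx sdbtg lppw cno peax
Hunk 2: at line 2 remove [homyz] add [jsg,ggc] -> 11 lines: lok zfpc uqp jsg ggc gajqg xacxx sdbtg lppw cno peax
Hunk 3: at line 5 remove [gajqg] add [alx] -> 11 lines: lok zfpc uqp jsg ggc alx xacxx sdbtg lppw cno peax
Hunk 4: at line 1 remove [uqp] add [rfh,zjehn,dfgsg] -> 13 lines: lok zfpc rfh zjehn dfgsg jsg ggc alx xacxx sdbtg lppw cno peax
Hunk 5: at line 8 remove [sdbtg,lppw] add [kvty,ltkq,rida] -> 14 lines: lok zfpc rfh zjehn dfgsg jsg ggc alx xacxx kvty ltkq rida cno peax
Hunk 6: at line 1 remove [rfh,zjehn,dfgsg] add [scsk,lmox,uugq] -> 14 lines: lok zfpc scsk lmox uugq jsg ggc alx xacxx kvty ltkq rida cno peax
Final line 3: scsk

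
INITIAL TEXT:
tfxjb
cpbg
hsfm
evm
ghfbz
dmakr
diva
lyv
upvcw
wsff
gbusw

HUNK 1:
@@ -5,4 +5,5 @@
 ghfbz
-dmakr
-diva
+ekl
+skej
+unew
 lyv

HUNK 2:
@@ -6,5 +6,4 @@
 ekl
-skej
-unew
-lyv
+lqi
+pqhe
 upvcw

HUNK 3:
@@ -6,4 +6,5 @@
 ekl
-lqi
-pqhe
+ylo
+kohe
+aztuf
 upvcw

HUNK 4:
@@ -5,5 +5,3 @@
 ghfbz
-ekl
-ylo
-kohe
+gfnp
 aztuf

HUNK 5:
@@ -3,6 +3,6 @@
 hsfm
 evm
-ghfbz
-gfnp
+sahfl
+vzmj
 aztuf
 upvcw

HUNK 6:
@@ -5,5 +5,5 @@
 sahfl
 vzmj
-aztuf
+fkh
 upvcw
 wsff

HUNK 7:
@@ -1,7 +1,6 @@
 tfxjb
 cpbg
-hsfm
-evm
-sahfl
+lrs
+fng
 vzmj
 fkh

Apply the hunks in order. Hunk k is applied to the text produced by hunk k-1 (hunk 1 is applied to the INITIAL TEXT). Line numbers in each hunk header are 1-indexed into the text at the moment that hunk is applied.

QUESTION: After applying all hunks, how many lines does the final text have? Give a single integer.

Answer: 9

Derivation:
Hunk 1: at line 5 remove [dmakr,diva] add [ekl,skej,unew] -> 12 lines: tfxjb cpbg hsfm evm ghfbz ekl skej unew lyv upvcw wsff gbusw
Hunk 2: at line 6 remove [skej,unew,lyv] add [lqi,pqhe] -> 11 lines: tfxjb cpbg hsfm evm ghfbz ekl lqi pqhe upvcw wsff gbusw
Hunk 3: at line 6 remove [lqi,pqhe] add [ylo,kohe,aztuf] -> 12 lines: tfxjb cpbg hsfm evm ghfbz ekl ylo kohe aztuf upvcw wsff gbusw
Hunk 4: at line 5 remove [ekl,ylo,kohe] add [gfnp] -> 10 lines: tfxjb cpbg hsfm evm ghfbz gfnp aztuf upvcw wsff gbusw
Hunk 5: at line 3 remove [ghfbz,gfnp] add [sahfl,vzmj] -> 10 lines: tfxjb cpbg hsfm evm sahfl vzmj aztuf upvcw wsff gbusw
Hunk 6: at line 5 remove [aztuf] add [fkh] -> 10 lines: tfxjb cpbg hsfm evm sahfl vzmj fkh upvcw wsff gbusw
Hunk 7: at line 1 remove [hsfm,evm,sahfl] add [lrs,fng] -> 9 lines: tfxjb cpbg lrs fng vzmj fkh upvcw wsff gbusw
Final line count: 9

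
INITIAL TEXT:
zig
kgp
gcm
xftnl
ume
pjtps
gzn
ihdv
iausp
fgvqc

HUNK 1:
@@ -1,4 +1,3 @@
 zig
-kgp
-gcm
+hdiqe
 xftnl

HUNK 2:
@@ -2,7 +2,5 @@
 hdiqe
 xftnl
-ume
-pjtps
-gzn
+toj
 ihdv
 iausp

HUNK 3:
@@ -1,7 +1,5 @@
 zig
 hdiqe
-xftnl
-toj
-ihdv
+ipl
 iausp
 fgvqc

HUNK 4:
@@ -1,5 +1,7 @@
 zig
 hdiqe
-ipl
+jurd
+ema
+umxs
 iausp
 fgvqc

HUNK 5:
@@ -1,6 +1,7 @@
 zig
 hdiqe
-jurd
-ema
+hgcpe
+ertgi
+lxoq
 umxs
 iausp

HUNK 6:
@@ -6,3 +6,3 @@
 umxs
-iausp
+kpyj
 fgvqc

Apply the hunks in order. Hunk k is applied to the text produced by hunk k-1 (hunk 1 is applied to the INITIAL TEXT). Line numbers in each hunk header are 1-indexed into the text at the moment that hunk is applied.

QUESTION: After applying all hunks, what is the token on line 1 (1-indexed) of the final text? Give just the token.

Answer: zig

Derivation:
Hunk 1: at line 1 remove [kgp,gcm] add [hdiqe] -> 9 lines: zig hdiqe xftnl ume pjtps gzn ihdv iausp fgvqc
Hunk 2: at line 2 remove [ume,pjtps,gzn] add [toj] -> 7 lines: zig hdiqe xftnl toj ihdv iausp fgvqc
Hunk 3: at line 1 remove [xftnl,toj,ihdv] add [ipl] -> 5 lines: zig hdiqe ipl iausp fgvqc
Hunk 4: at line 1 remove [ipl] add [jurd,ema,umxs] -> 7 lines: zig hdiqe jurd ema umxs iausp fgvqc
Hunk 5: at line 1 remove [jurd,ema] add [hgcpe,ertgi,lxoq] -> 8 lines: zig hdiqe hgcpe ertgi lxoq umxs iausp fgvqc
Hunk 6: at line 6 remove [iausp] add [kpyj] -> 8 lines: zig hdiqe hgcpe ertgi lxoq umxs kpyj fgvqc
Final line 1: zig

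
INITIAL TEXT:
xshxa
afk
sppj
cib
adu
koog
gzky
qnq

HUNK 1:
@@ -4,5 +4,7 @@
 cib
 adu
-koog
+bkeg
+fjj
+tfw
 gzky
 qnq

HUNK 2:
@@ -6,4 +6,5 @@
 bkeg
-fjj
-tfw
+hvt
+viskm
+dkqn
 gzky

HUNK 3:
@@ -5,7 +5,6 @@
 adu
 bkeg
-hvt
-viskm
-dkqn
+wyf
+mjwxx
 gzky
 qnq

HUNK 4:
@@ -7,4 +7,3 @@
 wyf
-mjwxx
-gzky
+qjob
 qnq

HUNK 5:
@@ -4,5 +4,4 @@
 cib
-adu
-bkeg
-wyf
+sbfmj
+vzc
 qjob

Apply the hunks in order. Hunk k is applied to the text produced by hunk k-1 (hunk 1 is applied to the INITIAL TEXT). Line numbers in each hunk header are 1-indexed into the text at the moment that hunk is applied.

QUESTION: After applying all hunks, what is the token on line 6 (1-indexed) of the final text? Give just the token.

Hunk 1: at line 4 remove [koog] add [bkeg,fjj,tfw] -> 10 lines: xshxa afk sppj cib adu bkeg fjj tfw gzky qnq
Hunk 2: at line 6 remove [fjj,tfw] add [hvt,viskm,dkqn] -> 11 lines: xshxa afk sppj cib adu bkeg hvt viskm dkqn gzky qnq
Hunk 3: at line 5 remove [hvt,viskm,dkqn] add [wyf,mjwxx] -> 10 lines: xshxa afk sppj cib adu bkeg wyf mjwxx gzky qnq
Hunk 4: at line 7 remove [mjwxx,gzky] add [qjob] -> 9 lines: xshxa afk sppj cib adu bkeg wyf qjob qnq
Hunk 5: at line 4 remove [adu,bkeg,wyf] add [sbfmj,vzc] -> 8 lines: xshxa afk sppj cib sbfmj vzc qjob qnq
Final line 6: vzc

Answer: vzc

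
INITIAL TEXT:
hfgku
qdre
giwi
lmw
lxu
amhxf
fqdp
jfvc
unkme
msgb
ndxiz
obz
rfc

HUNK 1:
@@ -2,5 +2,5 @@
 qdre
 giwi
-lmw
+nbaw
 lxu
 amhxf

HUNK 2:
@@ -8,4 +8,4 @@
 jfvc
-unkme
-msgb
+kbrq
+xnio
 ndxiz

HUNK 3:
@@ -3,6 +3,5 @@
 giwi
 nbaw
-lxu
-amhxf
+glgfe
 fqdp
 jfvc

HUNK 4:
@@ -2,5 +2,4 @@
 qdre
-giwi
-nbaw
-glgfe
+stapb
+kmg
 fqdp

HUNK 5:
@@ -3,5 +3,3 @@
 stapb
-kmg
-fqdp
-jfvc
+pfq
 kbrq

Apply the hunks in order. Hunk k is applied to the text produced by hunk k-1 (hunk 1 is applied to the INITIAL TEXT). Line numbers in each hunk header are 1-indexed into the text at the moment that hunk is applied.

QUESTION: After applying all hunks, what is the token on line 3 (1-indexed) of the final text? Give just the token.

Hunk 1: at line 2 remove [lmw] add [nbaw] -> 13 lines: hfgku qdre giwi nbaw lxu amhxf fqdp jfvc unkme msgb ndxiz obz rfc
Hunk 2: at line 8 remove [unkme,msgb] add [kbrq,xnio] -> 13 lines: hfgku qdre giwi nbaw lxu amhxf fqdp jfvc kbrq xnio ndxiz obz rfc
Hunk 3: at line 3 remove [lxu,amhxf] add [glgfe] -> 12 lines: hfgku qdre giwi nbaw glgfe fqdp jfvc kbrq xnio ndxiz obz rfc
Hunk 4: at line 2 remove [giwi,nbaw,glgfe] add [stapb,kmg] -> 11 lines: hfgku qdre stapb kmg fqdp jfvc kbrq xnio ndxiz obz rfc
Hunk 5: at line 3 remove [kmg,fqdp,jfvc] add [pfq] -> 9 lines: hfgku qdre stapb pfq kbrq xnio ndxiz obz rfc
Final line 3: stapb

Answer: stapb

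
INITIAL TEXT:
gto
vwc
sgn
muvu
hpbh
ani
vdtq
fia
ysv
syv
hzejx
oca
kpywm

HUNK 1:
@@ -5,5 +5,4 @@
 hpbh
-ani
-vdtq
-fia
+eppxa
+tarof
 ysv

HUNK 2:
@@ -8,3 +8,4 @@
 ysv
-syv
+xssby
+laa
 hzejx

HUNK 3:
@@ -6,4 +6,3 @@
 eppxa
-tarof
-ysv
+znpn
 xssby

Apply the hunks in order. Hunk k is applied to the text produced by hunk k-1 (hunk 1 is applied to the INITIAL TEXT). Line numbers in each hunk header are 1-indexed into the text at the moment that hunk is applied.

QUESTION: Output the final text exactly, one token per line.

Hunk 1: at line 5 remove [ani,vdtq,fia] add [eppxa,tarof] -> 12 lines: gto vwc sgn muvu hpbh eppxa tarof ysv syv hzejx oca kpywm
Hunk 2: at line 8 remove [syv] add [xssby,laa] -> 13 lines: gto vwc sgn muvu hpbh eppxa tarof ysv xssby laa hzejx oca kpywm
Hunk 3: at line 6 remove [tarof,ysv] add [znpn] -> 12 lines: gto vwc sgn muvu hpbh eppxa znpn xssby laa hzejx oca kpywm

Answer: gto
vwc
sgn
muvu
hpbh
eppxa
znpn
xssby
laa
hzejx
oca
kpywm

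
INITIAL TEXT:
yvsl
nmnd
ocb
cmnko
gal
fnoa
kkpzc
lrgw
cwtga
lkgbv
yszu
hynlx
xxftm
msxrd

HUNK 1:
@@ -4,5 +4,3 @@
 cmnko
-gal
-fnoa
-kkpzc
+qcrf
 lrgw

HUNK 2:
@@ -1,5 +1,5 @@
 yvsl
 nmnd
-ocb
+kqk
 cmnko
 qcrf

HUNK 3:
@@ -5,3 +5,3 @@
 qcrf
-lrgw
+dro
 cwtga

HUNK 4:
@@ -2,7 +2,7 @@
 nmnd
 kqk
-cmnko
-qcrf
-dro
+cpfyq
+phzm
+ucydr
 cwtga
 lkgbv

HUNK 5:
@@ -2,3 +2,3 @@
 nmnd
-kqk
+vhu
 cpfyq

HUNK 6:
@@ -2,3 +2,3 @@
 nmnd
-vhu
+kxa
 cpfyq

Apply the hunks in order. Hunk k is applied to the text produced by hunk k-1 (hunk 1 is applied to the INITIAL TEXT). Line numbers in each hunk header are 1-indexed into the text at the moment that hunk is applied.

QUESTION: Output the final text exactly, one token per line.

Answer: yvsl
nmnd
kxa
cpfyq
phzm
ucydr
cwtga
lkgbv
yszu
hynlx
xxftm
msxrd

Derivation:
Hunk 1: at line 4 remove [gal,fnoa,kkpzc] add [qcrf] -> 12 lines: yvsl nmnd ocb cmnko qcrf lrgw cwtga lkgbv yszu hynlx xxftm msxrd
Hunk 2: at line 1 remove [ocb] add [kqk] -> 12 lines: yvsl nmnd kqk cmnko qcrf lrgw cwtga lkgbv yszu hynlx xxftm msxrd
Hunk 3: at line 5 remove [lrgw] add [dro] -> 12 lines: yvsl nmnd kqk cmnko qcrf dro cwtga lkgbv yszu hynlx xxftm msxrd
Hunk 4: at line 2 remove [cmnko,qcrf,dro] add [cpfyq,phzm,ucydr] -> 12 lines: yvsl nmnd kqk cpfyq phzm ucydr cwtga lkgbv yszu hynlx xxftm msxrd
Hunk 5: at line 2 remove [kqk] add [vhu] -> 12 lines: yvsl nmnd vhu cpfyq phzm ucydr cwtga lkgbv yszu hynlx xxftm msxrd
Hunk 6: at line 2 remove [vhu] add [kxa] -> 12 lines: yvsl nmnd kxa cpfyq phzm ucydr cwtga lkgbv yszu hynlx xxftm msxrd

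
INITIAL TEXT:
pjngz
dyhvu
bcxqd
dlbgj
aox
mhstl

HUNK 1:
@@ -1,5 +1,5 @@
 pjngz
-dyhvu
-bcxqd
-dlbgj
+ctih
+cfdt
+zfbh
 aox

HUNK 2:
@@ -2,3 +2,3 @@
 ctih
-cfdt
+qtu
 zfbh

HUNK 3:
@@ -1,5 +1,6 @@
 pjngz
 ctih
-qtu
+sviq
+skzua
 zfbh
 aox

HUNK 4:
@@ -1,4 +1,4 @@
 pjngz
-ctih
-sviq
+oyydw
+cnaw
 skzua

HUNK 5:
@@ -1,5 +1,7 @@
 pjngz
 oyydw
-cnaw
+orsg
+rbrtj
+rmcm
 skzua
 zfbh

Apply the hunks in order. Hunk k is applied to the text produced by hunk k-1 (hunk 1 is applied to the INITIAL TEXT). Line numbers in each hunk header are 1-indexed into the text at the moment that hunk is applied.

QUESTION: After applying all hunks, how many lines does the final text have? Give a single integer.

Hunk 1: at line 1 remove [dyhvu,bcxqd,dlbgj] add [ctih,cfdt,zfbh] -> 6 lines: pjngz ctih cfdt zfbh aox mhstl
Hunk 2: at line 2 remove [cfdt] add [qtu] -> 6 lines: pjngz ctih qtu zfbh aox mhstl
Hunk 3: at line 1 remove [qtu] add [sviq,skzua] -> 7 lines: pjngz ctih sviq skzua zfbh aox mhstl
Hunk 4: at line 1 remove [ctih,sviq] add [oyydw,cnaw] -> 7 lines: pjngz oyydw cnaw skzua zfbh aox mhstl
Hunk 5: at line 1 remove [cnaw] add [orsg,rbrtj,rmcm] -> 9 lines: pjngz oyydw orsg rbrtj rmcm skzua zfbh aox mhstl
Final line count: 9

Answer: 9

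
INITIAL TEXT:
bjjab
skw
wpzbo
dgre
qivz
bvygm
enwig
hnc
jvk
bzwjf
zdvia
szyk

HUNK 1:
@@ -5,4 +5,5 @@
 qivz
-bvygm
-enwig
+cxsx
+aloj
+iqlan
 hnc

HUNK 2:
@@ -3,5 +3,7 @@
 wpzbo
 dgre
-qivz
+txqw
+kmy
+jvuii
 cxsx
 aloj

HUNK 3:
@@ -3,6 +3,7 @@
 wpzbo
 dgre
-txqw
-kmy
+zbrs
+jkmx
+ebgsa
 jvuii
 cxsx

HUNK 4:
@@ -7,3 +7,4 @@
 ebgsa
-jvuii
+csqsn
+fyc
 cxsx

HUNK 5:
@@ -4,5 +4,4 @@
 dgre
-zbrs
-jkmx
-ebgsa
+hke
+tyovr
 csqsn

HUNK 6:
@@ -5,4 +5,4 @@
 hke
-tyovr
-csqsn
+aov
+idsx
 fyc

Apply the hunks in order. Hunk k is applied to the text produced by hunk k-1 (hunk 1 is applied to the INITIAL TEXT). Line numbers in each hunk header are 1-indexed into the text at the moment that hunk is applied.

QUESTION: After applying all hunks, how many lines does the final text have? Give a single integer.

Answer: 16

Derivation:
Hunk 1: at line 5 remove [bvygm,enwig] add [cxsx,aloj,iqlan] -> 13 lines: bjjab skw wpzbo dgre qivz cxsx aloj iqlan hnc jvk bzwjf zdvia szyk
Hunk 2: at line 3 remove [qivz] add [txqw,kmy,jvuii] -> 15 lines: bjjab skw wpzbo dgre txqw kmy jvuii cxsx aloj iqlan hnc jvk bzwjf zdvia szyk
Hunk 3: at line 3 remove [txqw,kmy] add [zbrs,jkmx,ebgsa] -> 16 lines: bjjab skw wpzbo dgre zbrs jkmx ebgsa jvuii cxsx aloj iqlan hnc jvk bzwjf zdvia szyk
Hunk 4: at line 7 remove [jvuii] add [csqsn,fyc] -> 17 lines: bjjab skw wpzbo dgre zbrs jkmx ebgsa csqsn fyc cxsx aloj iqlan hnc jvk bzwjf zdvia szyk
Hunk 5: at line 4 remove [zbrs,jkmx,ebgsa] add [hke,tyovr] -> 16 lines: bjjab skw wpzbo dgre hke tyovr csqsn fyc cxsx aloj iqlan hnc jvk bzwjf zdvia szyk
Hunk 6: at line 5 remove [tyovr,csqsn] add [aov,idsx] -> 16 lines: bjjab skw wpzbo dgre hke aov idsx fyc cxsx aloj iqlan hnc jvk bzwjf zdvia szyk
Final line count: 16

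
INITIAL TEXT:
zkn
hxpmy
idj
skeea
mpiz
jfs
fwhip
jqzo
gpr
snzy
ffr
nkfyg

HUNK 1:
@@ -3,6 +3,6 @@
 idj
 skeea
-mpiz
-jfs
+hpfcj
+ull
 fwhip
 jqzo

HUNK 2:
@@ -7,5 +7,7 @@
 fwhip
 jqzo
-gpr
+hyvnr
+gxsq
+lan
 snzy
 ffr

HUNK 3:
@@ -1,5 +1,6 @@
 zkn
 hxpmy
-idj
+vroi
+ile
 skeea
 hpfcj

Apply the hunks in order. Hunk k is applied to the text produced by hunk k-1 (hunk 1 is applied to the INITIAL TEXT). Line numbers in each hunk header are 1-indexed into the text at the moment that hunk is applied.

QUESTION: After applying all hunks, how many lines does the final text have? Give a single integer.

Hunk 1: at line 3 remove [mpiz,jfs] add [hpfcj,ull] -> 12 lines: zkn hxpmy idj skeea hpfcj ull fwhip jqzo gpr snzy ffr nkfyg
Hunk 2: at line 7 remove [gpr] add [hyvnr,gxsq,lan] -> 14 lines: zkn hxpmy idj skeea hpfcj ull fwhip jqzo hyvnr gxsq lan snzy ffr nkfyg
Hunk 3: at line 1 remove [idj] add [vroi,ile] -> 15 lines: zkn hxpmy vroi ile skeea hpfcj ull fwhip jqzo hyvnr gxsq lan snzy ffr nkfyg
Final line count: 15

Answer: 15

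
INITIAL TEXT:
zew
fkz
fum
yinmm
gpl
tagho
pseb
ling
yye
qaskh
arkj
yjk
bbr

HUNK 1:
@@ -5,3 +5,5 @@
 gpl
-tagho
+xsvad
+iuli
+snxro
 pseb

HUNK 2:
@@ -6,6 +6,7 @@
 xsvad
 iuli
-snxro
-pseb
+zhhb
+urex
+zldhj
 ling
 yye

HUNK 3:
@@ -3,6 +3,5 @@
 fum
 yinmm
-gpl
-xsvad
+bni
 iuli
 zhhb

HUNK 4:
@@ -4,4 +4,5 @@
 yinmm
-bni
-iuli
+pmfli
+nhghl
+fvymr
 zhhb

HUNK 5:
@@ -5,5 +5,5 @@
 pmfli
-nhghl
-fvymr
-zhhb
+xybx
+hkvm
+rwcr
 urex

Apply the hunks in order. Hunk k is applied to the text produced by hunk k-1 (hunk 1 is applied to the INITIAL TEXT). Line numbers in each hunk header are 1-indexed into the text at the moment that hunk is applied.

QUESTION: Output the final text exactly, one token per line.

Answer: zew
fkz
fum
yinmm
pmfli
xybx
hkvm
rwcr
urex
zldhj
ling
yye
qaskh
arkj
yjk
bbr

Derivation:
Hunk 1: at line 5 remove [tagho] add [xsvad,iuli,snxro] -> 15 lines: zew fkz fum yinmm gpl xsvad iuli snxro pseb ling yye qaskh arkj yjk bbr
Hunk 2: at line 6 remove [snxro,pseb] add [zhhb,urex,zldhj] -> 16 lines: zew fkz fum yinmm gpl xsvad iuli zhhb urex zldhj ling yye qaskh arkj yjk bbr
Hunk 3: at line 3 remove [gpl,xsvad] add [bni] -> 15 lines: zew fkz fum yinmm bni iuli zhhb urex zldhj ling yye qaskh arkj yjk bbr
Hunk 4: at line 4 remove [bni,iuli] add [pmfli,nhghl,fvymr] -> 16 lines: zew fkz fum yinmm pmfli nhghl fvymr zhhb urex zldhj ling yye qaskh arkj yjk bbr
Hunk 5: at line 5 remove [nhghl,fvymr,zhhb] add [xybx,hkvm,rwcr] -> 16 lines: zew fkz fum yinmm pmfli xybx hkvm rwcr urex zldhj ling yye qaskh arkj yjk bbr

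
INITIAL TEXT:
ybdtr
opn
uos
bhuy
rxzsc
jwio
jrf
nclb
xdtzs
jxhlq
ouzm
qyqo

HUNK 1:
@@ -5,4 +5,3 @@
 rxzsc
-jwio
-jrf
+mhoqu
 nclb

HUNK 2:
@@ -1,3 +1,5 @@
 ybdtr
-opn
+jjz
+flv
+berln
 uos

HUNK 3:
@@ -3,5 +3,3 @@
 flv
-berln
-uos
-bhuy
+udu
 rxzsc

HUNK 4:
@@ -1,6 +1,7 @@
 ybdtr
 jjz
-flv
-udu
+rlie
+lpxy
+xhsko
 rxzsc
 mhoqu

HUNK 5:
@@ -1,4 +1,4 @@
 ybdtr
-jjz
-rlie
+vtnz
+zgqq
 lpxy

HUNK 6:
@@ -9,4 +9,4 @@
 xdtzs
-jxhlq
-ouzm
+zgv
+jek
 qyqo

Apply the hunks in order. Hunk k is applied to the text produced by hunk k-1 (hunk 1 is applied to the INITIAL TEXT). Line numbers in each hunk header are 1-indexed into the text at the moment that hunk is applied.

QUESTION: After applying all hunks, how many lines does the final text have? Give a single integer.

Hunk 1: at line 5 remove [jwio,jrf] add [mhoqu] -> 11 lines: ybdtr opn uos bhuy rxzsc mhoqu nclb xdtzs jxhlq ouzm qyqo
Hunk 2: at line 1 remove [opn] add [jjz,flv,berln] -> 13 lines: ybdtr jjz flv berln uos bhuy rxzsc mhoqu nclb xdtzs jxhlq ouzm qyqo
Hunk 3: at line 3 remove [berln,uos,bhuy] add [udu] -> 11 lines: ybdtr jjz flv udu rxzsc mhoqu nclb xdtzs jxhlq ouzm qyqo
Hunk 4: at line 1 remove [flv,udu] add [rlie,lpxy,xhsko] -> 12 lines: ybdtr jjz rlie lpxy xhsko rxzsc mhoqu nclb xdtzs jxhlq ouzm qyqo
Hunk 5: at line 1 remove [jjz,rlie] add [vtnz,zgqq] -> 12 lines: ybdtr vtnz zgqq lpxy xhsko rxzsc mhoqu nclb xdtzs jxhlq ouzm qyqo
Hunk 6: at line 9 remove [jxhlq,ouzm] add [zgv,jek] -> 12 lines: ybdtr vtnz zgqq lpxy xhsko rxzsc mhoqu nclb xdtzs zgv jek qyqo
Final line count: 12

Answer: 12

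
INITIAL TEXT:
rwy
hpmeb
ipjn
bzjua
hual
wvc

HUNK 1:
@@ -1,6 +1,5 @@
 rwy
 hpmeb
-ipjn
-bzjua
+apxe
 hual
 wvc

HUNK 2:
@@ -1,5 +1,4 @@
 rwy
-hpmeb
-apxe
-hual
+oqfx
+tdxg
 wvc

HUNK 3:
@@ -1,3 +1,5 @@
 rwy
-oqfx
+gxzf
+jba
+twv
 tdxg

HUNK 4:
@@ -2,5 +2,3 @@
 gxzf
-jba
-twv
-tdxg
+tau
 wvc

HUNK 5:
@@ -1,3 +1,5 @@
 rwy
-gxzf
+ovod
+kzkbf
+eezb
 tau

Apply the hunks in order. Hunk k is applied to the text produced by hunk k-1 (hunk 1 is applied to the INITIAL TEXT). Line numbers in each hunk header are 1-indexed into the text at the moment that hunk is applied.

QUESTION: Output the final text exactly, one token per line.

Answer: rwy
ovod
kzkbf
eezb
tau
wvc

Derivation:
Hunk 1: at line 1 remove [ipjn,bzjua] add [apxe] -> 5 lines: rwy hpmeb apxe hual wvc
Hunk 2: at line 1 remove [hpmeb,apxe,hual] add [oqfx,tdxg] -> 4 lines: rwy oqfx tdxg wvc
Hunk 3: at line 1 remove [oqfx] add [gxzf,jba,twv] -> 6 lines: rwy gxzf jba twv tdxg wvc
Hunk 4: at line 2 remove [jba,twv,tdxg] add [tau] -> 4 lines: rwy gxzf tau wvc
Hunk 5: at line 1 remove [gxzf] add [ovod,kzkbf,eezb] -> 6 lines: rwy ovod kzkbf eezb tau wvc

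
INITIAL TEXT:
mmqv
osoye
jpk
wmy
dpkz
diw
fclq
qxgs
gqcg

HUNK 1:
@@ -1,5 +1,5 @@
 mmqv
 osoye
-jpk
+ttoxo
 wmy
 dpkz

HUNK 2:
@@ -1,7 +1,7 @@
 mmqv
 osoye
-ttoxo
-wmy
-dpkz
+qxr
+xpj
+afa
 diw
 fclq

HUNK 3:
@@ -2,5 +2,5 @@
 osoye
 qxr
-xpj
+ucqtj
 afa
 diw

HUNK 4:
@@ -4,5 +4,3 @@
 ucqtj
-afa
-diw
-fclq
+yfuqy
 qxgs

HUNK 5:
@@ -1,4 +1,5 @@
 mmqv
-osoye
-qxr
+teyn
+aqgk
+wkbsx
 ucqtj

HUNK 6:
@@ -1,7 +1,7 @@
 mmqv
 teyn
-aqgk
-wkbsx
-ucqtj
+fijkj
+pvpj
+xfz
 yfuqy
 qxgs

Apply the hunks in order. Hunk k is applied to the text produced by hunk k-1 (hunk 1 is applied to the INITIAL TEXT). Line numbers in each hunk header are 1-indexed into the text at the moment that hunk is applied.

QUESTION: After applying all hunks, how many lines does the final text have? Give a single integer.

Hunk 1: at line 1 remove [jpk] add [ttoxo] -> 9 lines: mmqv osoye ttoxo wmy dpkz diw fclq qxgs gqcg
Hunk 2: at line 1 remove [ttoxo,wmy,dpkz] add [qxr,xpj,afa] -> 9 lines: mmqv osoye qxr xpj afa diw fclq qxgs gqcg
Hunk 3: at line 2 remove [xpj] add [ucqtj] -> 9 lines: mmqv osoye qxr ucqtj afa diw fclq qxgs gqcg
Hunk 4: at line 4 remove [afa,diw,fclq] add [yfuqy] -> 7 lines: mmqv osoye qxr ucqtj yfuqy qxgs gqcg
Hunk 5: at line 1 remove [osoye,qxr] add [teyn,aqgk,wkbsx] -> 8 lines: mmqv teyn aqgk wkbsx ucqtj yfuqy qxgs gqcg
Hunk 6: at line 1 remove [aqgk,wkbsx,ucqtj] add [fijkj,pvpj,xfz] -> 8 lines: mmqv teyn fijkj pvpj xfz yfuqy qxgs gqcg
Final line count: 8

Answer: 8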